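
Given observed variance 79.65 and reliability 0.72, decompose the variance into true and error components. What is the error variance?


var_true = rxx * var_obs = 0.72 * 79.65 = 57.348
var_error = var_obs - var_true
var_error = 79.65 - 57.348
var_error = 22.302

22.302


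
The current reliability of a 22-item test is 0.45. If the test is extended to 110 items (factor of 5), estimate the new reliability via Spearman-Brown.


r_new = (n * rxx) / (1 + (n-1) * rxx)
r_new = (5 * 0.45) / (1 + 4 * 0.45)
r_new = 2.25 / 2.8
r_new = 0.8036

0.8036


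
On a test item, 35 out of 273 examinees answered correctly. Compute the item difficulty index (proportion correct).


Item difficulty p = number correct / total examinees
p = 35 / 273
p = 0.1282

0.1282


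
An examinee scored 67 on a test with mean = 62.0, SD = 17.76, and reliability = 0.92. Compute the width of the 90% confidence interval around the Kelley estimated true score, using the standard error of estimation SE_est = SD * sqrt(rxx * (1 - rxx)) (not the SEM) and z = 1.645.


True score estimate = 0.92*67 + 0.08*62.0 = 66.6
SE_est = SD * sqrt(rxx * (1 - rxx)) = 17.76 * sqrt(0.92 * 0.08) = 17.76 * sqrt(0.0736) = 4.818167
CI = T_est +/- z * SE_est, so width = 2 * z * SE_est = 2 * 1.645 * 4.818167
Width = 15.8518

15.8518


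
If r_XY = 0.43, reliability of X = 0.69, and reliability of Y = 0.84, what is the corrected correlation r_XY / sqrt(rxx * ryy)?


r_corrected = rxy / sqrt(rxx * ryy)
= 0.43 / sqrt(0.69 * 0.84)
= 0.43 / sqrt(0.5796)
= 0.43 / 0.761315
r_corrected = 0.5648

0.5648


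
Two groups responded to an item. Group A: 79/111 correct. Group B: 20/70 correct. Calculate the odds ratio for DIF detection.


Odds_A = 79/32 = 2.4688
Odds_B = 20/50 = 0.4
OR = Odds_A / Odds_B = 2.4688 / 0.4
Exactly, OR = (79 * 50) / (32 * 20) = 3950 / 640
OR = 6.1719

6.1719


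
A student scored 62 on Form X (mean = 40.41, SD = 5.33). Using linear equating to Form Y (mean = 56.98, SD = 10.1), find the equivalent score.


slope = SD_Y / SD_X = 10.1 / 5.33 ~ 1.8949
intercept = mean_Y - slope * mean_X = 56.98 - (10.1 / 5.33) * 40.41 ~ -19.5943
Y = slope * X + intercept. To avoid rounding drift from the rounded slope/intercept, evaluate the equivalent form Y = mean_Y + SD_Y * (X - mean_X) / SD_X at full precision:
Y = 56.98 + 10.1 * (62 - 40.41) / 5.33
Y = 56.98 + 10.1 * 21.59 / 5.33
Y = 56.98 + 218.059 / 5.33
Y = 56.98 + 40.9116
Y = 97.8916

97.8916


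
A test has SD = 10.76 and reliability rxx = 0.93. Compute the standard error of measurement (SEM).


SEM = SD * sqrt(1 - rxx)
SEM = 10.76 * sqrt(1 - 0.93)
SEM = 10.76 * sqrt(0.07) = 10.76 * 0.264575
SEM = 2.8468

2.8468


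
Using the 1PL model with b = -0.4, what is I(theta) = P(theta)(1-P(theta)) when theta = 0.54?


P = 1/(1+exp(-(0.54--0.4))) = 0.7191
I = P*(1-P) = 0.7191 * 0.2809
I = 0.202

0.202


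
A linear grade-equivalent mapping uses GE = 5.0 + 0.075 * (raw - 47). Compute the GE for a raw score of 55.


raw - median = 55 - 47 = 8
slope * diff = 0.075 * 8 = 0.6
GE = 5.0 + 0.6
GE = 5.6

5.6


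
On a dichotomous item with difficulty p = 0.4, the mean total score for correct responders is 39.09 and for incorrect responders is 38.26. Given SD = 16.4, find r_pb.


q = 1 - p = 0.6
rpb = ((M1 - M0) / SD) * sqrt(p * q)
rpb = ((39.09 - 38.26) / 16.4) * sqrt(0.4 * 0.6)
rpb = 0.0248

0.0248


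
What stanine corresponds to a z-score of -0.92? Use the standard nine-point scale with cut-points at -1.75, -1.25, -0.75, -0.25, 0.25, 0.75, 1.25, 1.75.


Stanine boundaries: [-1.75, -1.25, -0.75, -0.25, 0.25, 0.75, 1.25, 1.75]
z = -0.92
Check each boundary:
  z >= -1.75 -> could be stanine 2
  z >= -1.25 -> could be stanine 3
  z < -0.75
  z < -0.25
  z < 0.25
  z < 0.75
  z < 1.25
  z < 1.75
Highest qualifying boundary gives stanine = 3

3


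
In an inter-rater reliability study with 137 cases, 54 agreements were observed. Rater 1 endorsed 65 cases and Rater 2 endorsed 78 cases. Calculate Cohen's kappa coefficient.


P_o = 54/137 = 0.394161
P_e = (65*78 + 72*59) / 18769 = 0.496457
kappa = (P_o - P_e) / (1 - P_e)
kappa = (0.394161 - 0.496457) / (1 - 0.496457)
kappa = -0.2032

-0.2032


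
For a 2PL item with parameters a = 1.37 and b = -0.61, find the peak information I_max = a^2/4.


For 2PL, max info at theta = b = -0.61
I_max = a^2 / 4 = 1.37^2 / 4
= 1.8769 / 4
I_max = 0.4692

0.4692


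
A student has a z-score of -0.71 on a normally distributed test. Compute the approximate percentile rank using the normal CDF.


CDF(z) = 0.5 * (1 + erf(z/sqrt(2)))
erf(-0.502) = -0.5223
CDF = 0.2389
Percentile rank = 0.2389 * 100 = 23.89

23.89


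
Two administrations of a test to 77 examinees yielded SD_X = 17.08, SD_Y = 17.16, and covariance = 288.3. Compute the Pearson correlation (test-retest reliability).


r = cov(X,Y) / (SD_X * SD_Y)
r = 288.3 / (17.08 * 17.16)
r = 288.3 / 293.0928
r = 0.9836

0.9836


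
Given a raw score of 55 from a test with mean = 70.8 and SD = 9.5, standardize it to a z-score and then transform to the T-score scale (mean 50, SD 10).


z = (X - mean) / SD = (55 - 70.8) / 9.5
z = -15.8 / 9.5
z = -1.6632
T-score = T = 50 + 10z
Carry z at full precision (z = -15.8 / 9.5) into the conversion:
T-score = 50 + 10 * (-15.8 / 9.5) = 50 + -158 / 9.5
T-score = 50 + -16.6316
T-score = 33.3684

33.3684


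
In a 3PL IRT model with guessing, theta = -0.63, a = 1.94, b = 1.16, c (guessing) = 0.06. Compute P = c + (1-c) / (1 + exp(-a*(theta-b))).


logit = 1.94*(-0.63 - 1.16) = -3.4726
P* = 1/(1 + exp(--3.4726)) = 0.0301
P = 0.06 + (1 - 0.06) * 0.0301
P = 0.0883

0.0883


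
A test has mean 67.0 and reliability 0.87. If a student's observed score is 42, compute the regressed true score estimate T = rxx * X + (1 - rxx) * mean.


T_est = rxx * X + (1 - rxx) * mean
T_est = 0.87 * 42 + 0.13 * 67.0
T_est = 36.54 + 8.71
T_est = 45.25

45.25


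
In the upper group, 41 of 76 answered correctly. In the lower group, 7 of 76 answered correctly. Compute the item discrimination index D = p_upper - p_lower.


p_upper = 41/76 = 0.5395
p_lower = 7/76 = 0.0921
D = 0.5395 - 0.0921 = 0.4474

0.4474


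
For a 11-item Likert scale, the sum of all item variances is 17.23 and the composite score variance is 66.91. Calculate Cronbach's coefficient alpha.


alpha = (k/(k-1)) * (1 - sum(si^2)/s_total^2)
= (11/10) * (1 - 17.23/66.91)
alpha = 0.8167

0.8167


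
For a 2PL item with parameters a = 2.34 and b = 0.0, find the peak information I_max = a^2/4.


For 2PL, max info at theta = b = 0.0
I_max = a^2 / 4 = 2.34^2 / 4
= 5.4756 / 4
I_max = 1.3689

1.3689


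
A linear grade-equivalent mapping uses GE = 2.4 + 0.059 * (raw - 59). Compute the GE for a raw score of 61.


raw - median = 61 - 59 = 2
slope * diff = 0.059 * 2 = 0.118
GE = 2.4 + 0.118
GE = 2.518

2.518


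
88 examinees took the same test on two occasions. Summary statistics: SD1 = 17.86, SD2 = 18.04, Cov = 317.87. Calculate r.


r = cov(X,Y) / (SD_X * SD_Y)
r = 317.87 / (17.86 * 18.04)
r = 317.87 / 322.1944
r = 0.9866

0.9866


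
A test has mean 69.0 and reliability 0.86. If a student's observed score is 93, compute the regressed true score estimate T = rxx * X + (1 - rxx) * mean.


T_est = rxx * X + (1 - rxx) * mean
T_est = 0.86 * 93 + 0.14 * 69.0
T_est = 79.98 + 9.66
T_est = 89.64

89.64


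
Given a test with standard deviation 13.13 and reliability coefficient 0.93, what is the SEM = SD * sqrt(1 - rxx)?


SEM = SD * sqrt(1 - rxx)
SEM = 13.13 * sqrt(1 - 0.93)
SEM = 13.13 * sqrt(0.07) = 13.13 * 0.264575
SEM = 3.4739

3.4739


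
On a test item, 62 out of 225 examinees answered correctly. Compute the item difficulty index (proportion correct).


Item difficulty p = number correct / total examinees
p = 62 / 225
p = 0.2756

0.2756


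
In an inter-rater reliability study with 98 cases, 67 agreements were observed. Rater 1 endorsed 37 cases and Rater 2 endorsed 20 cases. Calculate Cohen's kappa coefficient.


P_o = 67/98 = 0.683673
P_e = (37*20 + 61*78) / 9604 = 0.57247
kappa = (P_o - P_e) / (1 - P_e)
kappa = (0.683673 - 0.57247) / (1 - 0.57247)
kappa = 0.2601

0.2601


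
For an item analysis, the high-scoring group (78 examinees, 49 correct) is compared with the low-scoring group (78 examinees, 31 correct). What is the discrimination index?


p_upper = 49/78 = 0.6282
p_lower = 31/78 = 0.3974
D = 0.6282 - 0.3974 = 0.2308

0.2308


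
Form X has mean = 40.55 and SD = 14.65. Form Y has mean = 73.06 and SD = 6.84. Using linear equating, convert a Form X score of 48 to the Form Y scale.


slope = SD_Y / SD_X = 6.84 / 14.65 ~ 0.4669
intercept = mean_Y - slope * mean_X = 73.06 - (6.84 / 14.65) * 40.55 ~ 54.1274
Y = slope * X + intercept. To avoid rounding drift from the rounded slope/intercept, evaluate the equivalent form Y = mean_Y + SD_Y * (X - mean_X) / SD_X at full precision:
Y = 73.06 + 6.84 * (48 - 40.55) / 14.65
Y = 73.06 + 6.84 * 7.45 / 14.65
Y = 73.06 + 50.958 / 14.65
Y = 73.06 + 3.4784
Y = 76.5384

76.5384


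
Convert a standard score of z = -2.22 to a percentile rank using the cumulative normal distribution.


CDF(z) = 0.5 * (1 + erf(z/sqrt(2)))
erf(-1.5698) = -0.9736
CDF = 0.0132
Percentile rank = 0.0132 * 100 = 1.32

1.32


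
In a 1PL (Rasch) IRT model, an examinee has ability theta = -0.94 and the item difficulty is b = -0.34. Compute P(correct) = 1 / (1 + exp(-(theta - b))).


theta - b = -0.94 - -0.34 = -0.6
exp(-(theta - b)) = exp(0.6) = 1.8221
P = 1 / (1 + 1.8221)
P = 0.3543

0.3543


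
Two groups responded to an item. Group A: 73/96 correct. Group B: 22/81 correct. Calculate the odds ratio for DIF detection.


Odds_A = 73/23 = 3.1739
Odds_B = 22/59 = 0.3729
OR = Odds_A / Odds_B = 3.1739 / 0.3729
Exactly, OR = (73 * 59) / (23 * 22) = 4307 / 506
OR = 8.5119

8.5119


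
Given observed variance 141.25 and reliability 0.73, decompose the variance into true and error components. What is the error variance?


var_true = rxx * var_obs = 0.73 * 141.25 = 103.1125
var_error = var_obs - var_true
var_error = 141.25 - 103.1125
var_error = 38.1375

38.1375


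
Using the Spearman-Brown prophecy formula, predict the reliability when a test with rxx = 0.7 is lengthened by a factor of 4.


r_new = (n * rxx) / (1 + (n-1) * rxx)
r_new = (4 * 0.7) / (1 + 3 * 0.7)
r_new = 2.8 / 3.1
r_new = 0.9032

0.9032


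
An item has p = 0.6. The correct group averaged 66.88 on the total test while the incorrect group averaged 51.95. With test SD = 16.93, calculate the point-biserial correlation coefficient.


q = 1 - p = 0.4
rpb = ((M1 - M0) / SD) * sqrt(p * q)
rpb = ((66.88 - 51.95) / 16.93) * sqrt(0.6 * 0.4)
rpb = 0.432

0.432


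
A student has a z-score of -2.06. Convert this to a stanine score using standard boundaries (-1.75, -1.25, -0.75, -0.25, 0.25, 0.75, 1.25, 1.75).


Stanine boundaries: [-1.75, -1.25, -0.75, -0.25, 0.25, 0.75, 1.25, 1.75]
z = -2.06
Check each boundary:
  z < -1.75
  z < -1.25
  z < -0.75
  z < -0.25
  z < 0.25
  z < 0.75
  z < 1.25
  z < 1.75
Highest qualifying boundary gives stanine = 1

1


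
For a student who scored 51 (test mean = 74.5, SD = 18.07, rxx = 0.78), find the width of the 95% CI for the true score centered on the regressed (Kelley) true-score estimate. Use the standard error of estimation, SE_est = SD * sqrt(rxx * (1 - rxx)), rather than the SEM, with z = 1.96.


True score estimate = 0.78*51 + 0.22*74.5 = 56.17
SE_est = SD * sqrt(rxx * (1 - rxx)) = 18.07 * sqrt(0.78 * 0.22) = 18.07 * sqrt(0.1716) = 7.485431
CI = T_est +/- z * SE_est, so width = 2 * z * SE_est = 2 * 1.96 * 7.485431
Width = 29.3429

29.3429


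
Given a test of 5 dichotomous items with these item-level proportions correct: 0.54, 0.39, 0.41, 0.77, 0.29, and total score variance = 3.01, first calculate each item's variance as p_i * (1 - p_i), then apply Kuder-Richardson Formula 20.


For each item, compute p_i * q_i:
  Item 1: 0.54 * 0.46 = 0.2484
  Item 2: 0.39 * 0.61 = 0.2379
  Item 3: 0.41 * 0.59 = 0.2419
  Item 4: 0.77 * 0.23 = 0.1771
  Item 5: 0.29 * 0.71 = 0.2059
Sum(p_i * q_i) = 0.2484 + 0.2379 + 0.2419 + 0.1771 + 0.2059 = 1.1112
KR-20 = (k/(k-1)) * (1 - Sum(p_i*q_i) / Var_total)
= (5/4) * (1 - 1.1112/3.01)
= 1.25 * 0.6308
KR-20 = 0.7885

0.7885


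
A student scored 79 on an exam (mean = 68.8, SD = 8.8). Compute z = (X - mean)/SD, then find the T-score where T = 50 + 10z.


z = (X - mean) / SD = (79 - 68.8) / 8.8
z = 10.2 / 8.8
z = 1.1591
T-score = T = 50 + 10z
Carry z at full precision (z = 10.2 / 8.8) into the conversion:
T-score = 50 + 10 * (10.2 / 8.8) = 50 + 102 / 8.8
T-score = 50 + 11.5909
T-score = 61.5909

61.5909


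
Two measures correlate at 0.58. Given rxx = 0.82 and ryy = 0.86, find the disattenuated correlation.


r_corrected = rxy / sqrt(rxx * ryy)
= 0.58 / sqrt(0.82 * 0.86)
= 0.58 / sqrt(0.7052)
= 0.58 / 0.839762
r_corrected = 0.6907

0.6907


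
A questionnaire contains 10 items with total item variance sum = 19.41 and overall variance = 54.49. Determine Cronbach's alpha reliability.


alpha = (k/(k-1)) * (1 - sum(si^2)/s_total^2)
= (10/9) * (1 - 19.41/54.49)
alpha = 0.7153

0.7153


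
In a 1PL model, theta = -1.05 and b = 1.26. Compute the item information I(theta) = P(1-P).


P = 1/(1+exp(-(-1.05-1.26))) = 0.0903
I = P*(1-P) = 0.0903 * 0.9097
I = 0.0821

0.0821


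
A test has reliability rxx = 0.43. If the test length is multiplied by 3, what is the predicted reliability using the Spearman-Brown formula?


r_new = (n * rxx) / (1 + (n-1) * rxx)
r_new = (3 * 0.43) / (1 + 2 * 0.43)
r_new = 1.29 / 1.86
r_new = 0.6935

0.6935


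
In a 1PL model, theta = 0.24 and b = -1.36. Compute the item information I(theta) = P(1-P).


P = 1/(1+exp(-(0.24--1.36))) = 0.832
I = P*(1-P) = 0.832 * 0.168
I = 0.1398

0.1398


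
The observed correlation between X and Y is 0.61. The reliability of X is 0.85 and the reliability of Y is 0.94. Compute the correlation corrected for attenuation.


r_corrected = rxy / sqrt(rxx * ryy)
= 0.61 / sqrt(0.85 * 0.94)
= 0.61 / sqrt(0.799)
= 0.61 / 0.893868
r_corrected = 0.6824

0.6824


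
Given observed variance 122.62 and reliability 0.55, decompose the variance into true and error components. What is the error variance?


var_true = rxx * var_obs = 0.55 * 122.62 = 67.441
var_error = var_obs - var_true
var_error = 122.62 - 67.441
var_error = 55.179

55.179


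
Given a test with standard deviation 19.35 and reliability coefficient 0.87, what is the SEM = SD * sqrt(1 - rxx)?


SEM = SD * sqrt(1 - rxx)
SEM = 19.35 * sqrt(1 - 0.87)
SEM = 19.35 * sqrt(0.13) = 19.35 * 0.360555
SEM = 6.9767

6.9767


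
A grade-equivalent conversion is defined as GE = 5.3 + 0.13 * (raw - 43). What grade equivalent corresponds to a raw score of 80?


raw - median = 80 - 43 = 37
slope * diff = 0.13 * 37 = 4.81
GE = 5.3 + 4.81
GE = 10.11

10.11


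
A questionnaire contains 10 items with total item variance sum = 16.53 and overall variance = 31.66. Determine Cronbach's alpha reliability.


alpha = (k/(k-1)) * (1 - sum(si^2)/s_total^2)
= (10/9) * (1 - 16.53/31.66)
alpha = 0.531

0.531


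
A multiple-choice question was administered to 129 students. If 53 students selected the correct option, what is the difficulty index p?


Item difficulty p = number correct / total examinees
p = 53 / 129
p = 0.4109

0.4109


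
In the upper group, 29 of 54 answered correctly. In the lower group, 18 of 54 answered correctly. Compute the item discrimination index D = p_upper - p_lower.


p_upper = 29/54 = 0.537
p_lower = 18/54 = 0.3333
D = 0.537 - 0.3333 = 0.2037

0.2037


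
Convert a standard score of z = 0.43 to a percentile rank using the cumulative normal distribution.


CDF(z) = 0.5 * (1 + erf(z/sqrt(2)))
erf(0.3041) = 0.3328
CDF = 0.6664
Percentile rank = 0.6664 * 100 = 66.64

66.64


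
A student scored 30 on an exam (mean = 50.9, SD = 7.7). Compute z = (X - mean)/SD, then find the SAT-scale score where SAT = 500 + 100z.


z = (X - mean) / SD = (30 - 50.9) / 7.7
z = -20.9 / 7.7
z = -2.7143
SAT-scale = SAT = 500 + 100z
Carry z at full precision (z = -20.9 / 7.7) into the conversion:
SAT-scale = 500 + 100 * (-20.9 / 7.7) = 500 + -2090 / 7.7
SAT-scale = 500 + -271.4286
SAT-scale = 228.5714

228.5714


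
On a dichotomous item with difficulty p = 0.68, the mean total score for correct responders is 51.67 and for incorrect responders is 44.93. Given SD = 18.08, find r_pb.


q = 1 - p = 0.32
rpb = ((M1 - M0) / SD) * sqrt(p * q)
rpb = ((51.67 - 44.93) / 18.08) * sqrt(0.68 * 0.32)
rpb = 0.1739

0.1739


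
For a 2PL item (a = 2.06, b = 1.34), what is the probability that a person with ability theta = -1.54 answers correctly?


a*(theta - b) = 2.06 * (-1.54 - 1.34) = -5.9328
exp(--5.9328) = 377.2092
P = 1 / (1 + 377.2092)
P = 0.0026

0.0026


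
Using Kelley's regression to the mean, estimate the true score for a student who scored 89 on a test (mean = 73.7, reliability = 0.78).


T_est = rxx * X + (1 - rxx) * mean
T_est = 0.78 * 89 + 0.22 * 73.7
T_est = 69.42 + 16.214
T_est = 85.634

85.634


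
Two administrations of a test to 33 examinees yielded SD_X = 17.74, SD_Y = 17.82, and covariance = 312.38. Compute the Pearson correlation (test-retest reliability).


r = cov(X,Y) / (SD_X * SD_Y)
r = 312.38 / (17.74 * 17.82)
r = 312.38 / 316.1268
r = 0.9881

0.9881


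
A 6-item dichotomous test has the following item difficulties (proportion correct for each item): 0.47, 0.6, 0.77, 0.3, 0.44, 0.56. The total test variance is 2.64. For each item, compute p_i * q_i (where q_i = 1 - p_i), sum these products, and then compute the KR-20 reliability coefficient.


For each item, compute p_i * q_i:
  Item 1: 0.47 * 0.53 = 0.2491
  Item 2: 0.6 * 0.4 = 0.24
  Item 3: 0.77 * 0.23 = 0.1771
  Item 4: 0.3 * 0.7 = 0.21
  Item 5: 0.44 * 0.56 = 0.2464
  Item 6: 0.56 * 0.44 = 0.2464
Sum(p_i * q_i) = 0.2491 + 0.24 + 0.1771 + 0.21 + 0.2464 + 0.2464 = 1.369
KR-20 = (k/(k-1)) * (1 - Sum(p_i*q_i) / Var_total)
= (6/5) * (1 - 1.369/2.64)
= 1.2 * 0.4814
KR-20 = 0.5777

0.5777


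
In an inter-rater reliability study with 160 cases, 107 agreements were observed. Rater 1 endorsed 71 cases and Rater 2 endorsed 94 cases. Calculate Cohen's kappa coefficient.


P_o = 107/160 = 0.66875
P_e = (71*94 + 89*66) / 25600 = 0.490156
kappa = (P_o - P_e) / (1 - P_e)
kappa = (0.66875 - 0.490156) / (1 - 0.490156)
kappa = 0.3503

0.3503


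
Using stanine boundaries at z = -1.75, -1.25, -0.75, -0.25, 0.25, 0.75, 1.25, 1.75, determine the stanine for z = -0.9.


Stanine boundaries: [-1.75, -1.25, -0.75, -0.25, 0.25, 0.75, 1.25, 1.75]
z = -0.9
Check each boundary:
  z >= -1.75 -> could be stanine 2
  z >= -1.25 -> could be stanine 3
  z < -0.75
  z < -0.25
  z < 0.25
  z < 0.75
  z < 1.25
  z < 1.75
Highest qualifying boundary gives stanine = 3

3


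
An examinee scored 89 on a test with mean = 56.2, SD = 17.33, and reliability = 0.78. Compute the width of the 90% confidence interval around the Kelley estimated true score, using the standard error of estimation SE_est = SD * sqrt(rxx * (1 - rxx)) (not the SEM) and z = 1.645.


True score estimate = 0.78*89 + 0.22*56.2 = 81.784
SE_est = SD * sqrt(rxx * (1 - rxx)) = 17.33 * sqrt(0.78 * 0.22) = 17.33 * sqrt(0.1716) = 7.178888
CI = T_est +/- z * SE_est, so width = 2 * z * SE_est = 2 * 1.645 * 7.178888
Width = 23.6185

23.6185


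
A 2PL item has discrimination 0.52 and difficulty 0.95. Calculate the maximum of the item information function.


For 2PL, max info at theta = b = 0.95
I_max = a^2 / 4 = 0.52^2 / 4
= 0.2704 / 4
I_max = 0.0676

0.0676


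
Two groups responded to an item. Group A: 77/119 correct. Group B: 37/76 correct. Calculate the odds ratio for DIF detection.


Odds_A = 77/42 = 1.8333
Odds_B = 37/39 = 0.9487
OR = Odds_A / Odds_B = 1.8333 / 0.9487
Exactly, OR = (77 * 39) / (42 * 37) = 3003 / 1554
OR = 1.9324

1.9324


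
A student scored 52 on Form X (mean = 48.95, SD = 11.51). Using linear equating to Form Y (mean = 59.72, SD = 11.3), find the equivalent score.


slope = SD_Y / SD_X = 11.3 / 11.51 ~ 0.9818
intercept = mean_Y - slope * mean_X = 59.72 - (11.3 / 11.51) * 48.95 ~ 11.6631
Y = slope * X + intercept. To avoid rounding drift from the rounded slope/intercept, evaluate the equivalent form Y = mean_Y + SD_Y * (X - mean_X) / SD_X at full precision:
Y = 59.72 + 11.3 * (52 - 48.95) / 11.51
Y = 59.72 + 11.3 * 3.05 / 11.51
Y = 59.72 + 34.465 / 11.51
Y = 59.72 + 2.9944
Y = 62.7144

62.7144


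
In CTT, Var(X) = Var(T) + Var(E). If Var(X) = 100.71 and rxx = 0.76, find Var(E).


var_true = rxx * var_obs = 0.76 * 100.71 = 76.5396
var_error = var_obs - var_true
var_error = 100.71 - 76.5396
var_error = 24.1704

24.1704


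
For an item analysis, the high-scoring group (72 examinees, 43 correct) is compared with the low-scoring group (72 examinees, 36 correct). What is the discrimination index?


p_upper = 43/72 = 0.5972
p_lower = 36/72 = 0.5
D = 0.5972 - 0.5 = 0.0972

0.0972


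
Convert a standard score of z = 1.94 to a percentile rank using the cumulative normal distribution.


CDF(z) = 0.5 * (1 + erf(z/sqrt(2)))
erf(1.3718) = 0.9476
CDF = 0.9738
Percentile rank = 0.9738 * 100 = 97.38

97.38


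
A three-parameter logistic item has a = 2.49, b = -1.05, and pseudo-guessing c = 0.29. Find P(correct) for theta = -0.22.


logit = 2.49*(-0.22 - -1.05) = 2.0667
P* = 1/(1 + exp(-2.0667)) = 0.8876
P = 0.29 + (1 - 0.29) * 0.8876
P = 0.9202

0.9202


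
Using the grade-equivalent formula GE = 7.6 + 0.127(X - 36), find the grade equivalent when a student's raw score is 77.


raw - median = 77 - 36 = 41
slope * diff = 0.127 * 41 = 5.207
GE = 7.6 + 5.207
GE = 12.807

12.807


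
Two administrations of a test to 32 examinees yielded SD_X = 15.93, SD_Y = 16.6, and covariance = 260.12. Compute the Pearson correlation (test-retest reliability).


r = cov(X,Y) / (SD_X * SD_Y)
r = 260.12 / (15.93 * 16.6)
r = 260.12 / 264.438
r = 0.9837

0.9837


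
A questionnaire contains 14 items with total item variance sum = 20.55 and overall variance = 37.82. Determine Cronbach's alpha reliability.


alpha = (k/(k-1)) * (1 - sum(si^2)/s_total^2)
= (14/13) * (1 - 20.55/37.82)
alpha = 0.4918

0.4918


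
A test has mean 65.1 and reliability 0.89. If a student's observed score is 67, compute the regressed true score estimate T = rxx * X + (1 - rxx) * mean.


T_est = rxx * X + (1 - rxx) * mean
T_est = 0.89 * 67 + 0.11 * 65.1
T_est = 59.63 + 7.161
T_est = 66.791

66.791


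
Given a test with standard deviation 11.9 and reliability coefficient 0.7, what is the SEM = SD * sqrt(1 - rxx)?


SEM = SD * sqrt(1 - rxx)
SEM = 11.9 * sqrt(1 - 0.7)
SEM = 11.9 * sqrt(0.3) = 11.9 * 0.547723
SEM = 6.5179

6.5179


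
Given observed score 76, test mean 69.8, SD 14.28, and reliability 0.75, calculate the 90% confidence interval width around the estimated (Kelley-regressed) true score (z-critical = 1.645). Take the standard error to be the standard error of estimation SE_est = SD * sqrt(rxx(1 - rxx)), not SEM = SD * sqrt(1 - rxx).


True score estimate = 0.75*76 + 0.25*69.8 = 74.45
SE_est = SD * sqrt(rxx * (1 - rxx)) = 14.28 * sqrt(0.75 * 0.25) = 14.28 * sqrt(0.1875) = 6.183421
CI = T_est +/- z * SE_est, so width = 2 * z * SE_est = 2 * 1.645 * 6.183421
Width = 20.3435

20.3435


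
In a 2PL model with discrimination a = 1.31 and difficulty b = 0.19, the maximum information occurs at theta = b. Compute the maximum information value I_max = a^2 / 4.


For 2PL, max info at theta = b = 0.19
I_max = a^2 / 4 = 1.31^2 / 4
= 1.7161 / 4
I_max = 0.429

0.429


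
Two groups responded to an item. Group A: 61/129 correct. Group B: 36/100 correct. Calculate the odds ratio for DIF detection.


Odds_A = 61/68 = 0.8971
Odds_B = 36/64 = 0.5625
OR = Odds_A / Odds_B = 0.8971 / 0.5625
Exactly, OR = (61 * 64) / (68 * 36) = 3904 / 2448
OR = 1.5948

1.5948


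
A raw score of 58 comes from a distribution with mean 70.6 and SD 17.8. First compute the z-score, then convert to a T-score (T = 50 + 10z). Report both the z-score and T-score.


z = (X - mean) / SD = (58 - 70.6) / 17.8
z = -12.6 / 17.8
z = -0.7079
T-score = T = 50 + 10z
Carry z at full precision (z = -12.6 / 17.8) into the conversion:
T-score = 50 + 10 * (-12.6 / 17.8) = 50 + -126 / 17.8
T-score = 50 + -7.0787
T-score = 42.9213

42.9213


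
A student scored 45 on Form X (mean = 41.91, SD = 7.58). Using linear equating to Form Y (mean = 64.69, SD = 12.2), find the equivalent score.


slope = SD_Y / SD_X = 12.2 / 7.58 ~ 1.6095
intercept = mean_Y - slope * mean_X = 64.69 - (12.2 / 7.58) * 41.91 ~ -2.7641
Y = slope * X + intercept. To avoid rounding drift from the rounded slope/intercept, evaluate the equivalent form Y = mean_Y + SD_Y * (X - mean_X) / SD_X at full precision:
Y = 64.69 + 12.2 * (45 - 41.91) / 7.58
Y = 64.69 + 12.2 * 3.09 / 7.58
Y = 64.69 + 37.698 / 7.58
Y = 64.69 + 4.9734
Y = 69.6634

69.6634


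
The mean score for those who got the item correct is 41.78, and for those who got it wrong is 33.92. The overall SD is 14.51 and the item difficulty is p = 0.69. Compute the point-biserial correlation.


q = 1 - p = 0.31
rpb = ((M1 - M0) / SD) * sqrt(p * q)
rpb = ((41.78 - 33.92) / 14.51) * sqrt(0.69 * 0.31)
rpb = 0.2505

0.2505


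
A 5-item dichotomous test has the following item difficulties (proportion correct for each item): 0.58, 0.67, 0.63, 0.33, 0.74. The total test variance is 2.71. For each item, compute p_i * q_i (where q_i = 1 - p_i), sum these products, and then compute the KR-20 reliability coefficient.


For each item, compute p_i * q_i:
  Item 1: 0.58 * 0.42 = 0.2436
  Item 2: 0.67 * 0.33 = 0.2211
  Item 3: 0.63 * 0.37 = 0.2331
  Item 4: 0.33 * 0.67 = 0.2211
  Item 5: 0.74 * 0.26 = 0.1924
Sum(p_i * q_i) = 0.2436 + 0.2211 + 0.2331 + 0.2211 + 0.1924 = 1.1113
KR-20 = (k/(k-1)) * (1 - Sum(p_i*q_i) / Var_total)
= (5/4) * (1 - 1.1113/2.71)
= 1.25 * 0.5899
KR-20 = 0.7374

0.7374


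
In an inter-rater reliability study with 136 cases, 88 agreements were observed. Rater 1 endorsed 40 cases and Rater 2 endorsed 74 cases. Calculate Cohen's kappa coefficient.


P_o = 88/136 = 0.647059
P_e = (40*74 + 96*62) / 18496 = 0.481834
kappa = (P_o - P_e) / (1 - P_e)
kappa = (0.647059 - 0.481834) / (1 - 0.481834)
kappa = 0.3189

0.3189


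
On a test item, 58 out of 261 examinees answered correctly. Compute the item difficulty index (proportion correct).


Item difficulty p = number correct / total examinees
p = 58 / 261
p = 0.2222

0.2222


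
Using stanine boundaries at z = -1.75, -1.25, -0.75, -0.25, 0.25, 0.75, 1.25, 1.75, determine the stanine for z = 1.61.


Stanine boundaries: [-1.75, -1.25, -0.75, -0.25, 0.25, 0.75, 1.25, 1.75]
z = 1.61
Check each boundary:
  z >= -1.75 -> could be stanine 2
  z >= -1.25 -> could be stanine 3
  z >= -0.75 -> could be stanine 4
  z >= -0.25 -> could be stanine 5
  z >= 0.25 -> could be stanine 6
  z >= 0.75 -> could be stanine 7
  z >= 1.25 -> could be stanine 8
  z < 1.75
Highest qualifying boundary gives stanine = 8

8


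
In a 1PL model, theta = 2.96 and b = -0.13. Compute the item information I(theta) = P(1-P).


P = 1/(1+exp(-(2.96--0.13))) = 0.9565
I = P*(1-P) = 0.9565 * 0.0435
I = 0.0416

0.0416


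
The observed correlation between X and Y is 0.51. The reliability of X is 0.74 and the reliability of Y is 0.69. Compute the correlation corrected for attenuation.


r_corrected = rxy / sqrt(rxx * ryy)
= 0.51 / sqrt(0.74 * 0.69)
= 0.51 / sqrt(0.5106)
= 0.51 / 0.714563
r_corrected = 0.7137

0.7137


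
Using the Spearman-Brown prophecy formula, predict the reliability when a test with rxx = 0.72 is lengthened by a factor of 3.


r_new = (n * rxx) / (1 + (n-1) * rxx)
r_new = (3 * 0.72) / (1 + 2 * 0.72)
r_new = 2.16 / 2.44
r_new = 0.8852

0.8852


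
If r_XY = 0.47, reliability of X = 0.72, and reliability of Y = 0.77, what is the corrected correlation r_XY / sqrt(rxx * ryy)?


r_corrected = rxy / sqrt(rxx * ryy)
= 0.47 / sqrt(0.72 * 0.77)
= 0.47 / sqrt(0.5544)
= 0.47 / 0.74458
r_corrected = 0.6312

0.6312


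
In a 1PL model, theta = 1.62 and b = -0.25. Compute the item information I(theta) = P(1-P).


P = 1/(1+exp(-(1.62--0.25))) = 0.8665
I = P*(1-P) = 0.8665 * 0.1335
I = 0.1157

0.1157


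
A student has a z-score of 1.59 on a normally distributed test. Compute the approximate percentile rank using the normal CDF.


CDF(z) = 0.5 * (1 + erf(z/sqrt(2)))
erf(1.1243) = 0.8882
CDF = 0.9441
Percentile rank = 0.9441 * 100 = 94.41

94.41


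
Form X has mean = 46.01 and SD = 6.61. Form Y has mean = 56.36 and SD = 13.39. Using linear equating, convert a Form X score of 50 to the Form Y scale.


slope = SD_Y / SD_X = 13.39 / 6.61 ~ 2.0257
intercept = mean_Y - slope * mean_X = 56.36 - (13.39 / 6.61) * 46.01 ~ -36.8433
Y = slope * X + intercept. To avoid rounding drift from the rounded slope/intercept, evaluate the equivalent form Y = mean_Y + SD_Y * (X - mean_X) / SD_X at full precision:
Y = 56.36 + 13.39 * (50 - 46.01) / 6.61
Y = 56.36 + 13.39 * 3.99 / 6.61
Y = 56.36 + 53.4261 / 6.61
Y = 56.36 + 8.0826
Y = 64.4426

64.4426


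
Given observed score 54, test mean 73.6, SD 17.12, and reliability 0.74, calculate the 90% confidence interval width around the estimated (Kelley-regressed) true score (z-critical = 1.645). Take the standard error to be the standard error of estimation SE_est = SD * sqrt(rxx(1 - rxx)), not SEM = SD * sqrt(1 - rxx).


True score estimate = 0.74*54 + 0.26*73.6 = 59.096
SE_est = SD * sqrt(rxx * (1 - rxx)) = 17.12 * sqrt(0.74 * 0.26) = 17.12 * sqrt(0.1924) = 7.509418
CI = T_est +/- z * SE_est, so width = 2 * z * SE_est = 2 * 1.645 * 7.509418
Width = 24.706

24.706


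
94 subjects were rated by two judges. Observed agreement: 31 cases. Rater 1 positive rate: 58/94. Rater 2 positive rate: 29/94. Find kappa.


P_o = 31/94 = 0.329787
P_e = (58*29 + 36*65) / 8836 = 0.455183
kappa = (P_o - P_e) / (1 - P_e)
kappa = (0.329787 - 0.455183) / (1 - 0.455183)
kappa = -0.2302

-0.2302


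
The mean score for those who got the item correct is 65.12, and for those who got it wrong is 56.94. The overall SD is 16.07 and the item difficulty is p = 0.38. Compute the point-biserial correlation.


q = 1 - p = 0.62
rpb = ((M1 - M0) / SD) * sqrt(p * q)
rpb = ((65.12 - 56.94) / 16.07) * sqrt(0.38 * 0.62)
rpb = 0.2471

0.2471


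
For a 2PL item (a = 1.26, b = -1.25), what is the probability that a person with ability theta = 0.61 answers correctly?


a*(theta - b) = 1.26 * (0.61 - -1.25) = 2.3436
exp(-2.3436) = 0.096
P = 1 / (1 + 0.096)
P = 0.9124

0.9124


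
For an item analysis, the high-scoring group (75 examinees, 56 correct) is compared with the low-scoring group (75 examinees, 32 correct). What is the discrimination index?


p_upper = 56/75 = 0.7467
p_lower = 32/75 = 0.4267
D = 0.7467 - 0.4267 = 0.32

0.32


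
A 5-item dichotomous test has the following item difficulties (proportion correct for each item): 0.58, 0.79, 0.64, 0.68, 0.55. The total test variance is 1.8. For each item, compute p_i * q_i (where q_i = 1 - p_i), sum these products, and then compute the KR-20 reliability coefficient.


For each item, compute p_i * q_i:
  Item 1: 0.58 * 0.42 = 0.2436
  Item 2: 0.79 * 0.21 = 0.1659
  Item 3: 0.64 * 0.36 = 0.2304
  Item 4: 0.68 * 0.32 = 0.2176
  Item 5: 0.55 * 0.45 = 0.2475
Sum(p_i * q_i) = 0.2436 + 0.1659 + 0.2304 + 0.2176 + 0.2475 = 1.105
KR-20 = (k/(k-1)) * (1 - Sum(p_i*q_i) / Var_total)
= (5/4) * (1 - 1.105/1.8)
= 1.25 * 0.3861
KR-20 = 0.4826

0.4826


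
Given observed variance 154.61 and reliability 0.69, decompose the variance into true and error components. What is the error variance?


var_true = rxx * var_obs = 0.69 * 154.61 = 106.6809
var_error = var_obs - var_true
var_error = 154.61 - 106.6809
var_error = 47.9291

47.9291


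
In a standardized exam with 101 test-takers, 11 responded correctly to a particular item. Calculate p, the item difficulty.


Item difficulty p = number correct / total examinees
p = 11 / 101
p = 0.1089

0.1089


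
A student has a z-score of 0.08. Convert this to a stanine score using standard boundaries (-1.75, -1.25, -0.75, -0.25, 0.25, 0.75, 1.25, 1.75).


Stanine boundaries: [-1.75, -1.25, -0.75, -0.25, 0.25, 0.75, 1.25, 1.75]
z = 0.08
Check each boundary:
  z >= -1.75 -> could be stanine 2
  z >= -1.25 -> could be stanine 3
  z >= -0.75 -> could be stanine 4
  z >= -0.25 -> could be stanine 5
  z < 0.25
  z < 0.75
  z < 1.25
  z < 1.75
Highest qualifying boundary gives stanine = 5

5


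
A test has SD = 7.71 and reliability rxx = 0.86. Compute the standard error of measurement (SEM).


SEM = SD * sqrt(1 - rxx)
SEM = 7.71 * sqrt(1 - 0.86)
SEM = 7.71 * sqrt(0.14) = 7.71 * 0.374166
SEM = 2.8848

2.8848


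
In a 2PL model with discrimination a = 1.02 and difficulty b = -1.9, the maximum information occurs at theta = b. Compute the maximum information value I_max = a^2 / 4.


For 2PL, max info at theta = b = -1.9
I_max = a^2 / 4 = 1.02^2 / 4
= 1.0404 / 4
I_max = 0.2601

0.2601


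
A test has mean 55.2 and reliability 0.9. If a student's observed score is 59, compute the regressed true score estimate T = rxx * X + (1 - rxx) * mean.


T_est = rxx * X + (1 - rxx) * mean
T_est = 0.9 * 59 + 0.1 * 55.2
T_est = 53.1 + 5.52
T_est = 58.62

58.62


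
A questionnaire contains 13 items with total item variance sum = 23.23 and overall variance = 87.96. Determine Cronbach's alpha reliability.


alpha = (k/(k-1)) * (1 - sum(si^2)/s_total^2)
= (13/12) * (1 - 23.23/87.96)
alpha = 0.7972

0.7972


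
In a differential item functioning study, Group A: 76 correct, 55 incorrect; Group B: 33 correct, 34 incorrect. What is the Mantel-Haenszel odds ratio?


Odds_A = 76/55 = 1.3818
Odds_B = 33/34 = 0.9706
OR = Odds_A / Odds_B = 1.3818 / 0.9706
Exactly, OR = (76 * 34) / (55 * 33) = 2584 / 1815
OR = 1.4237

1.4237


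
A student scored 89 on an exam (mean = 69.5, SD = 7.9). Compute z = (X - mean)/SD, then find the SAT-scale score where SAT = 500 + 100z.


z = (X - mean) / SD = (89 - 69.5) / 7.9
z = 19.5 / 7.9
z = 2.4684
SAT-scale = SAT = 500 + 100z
Carry z at full precision (z = 19.5 / 7.9) into the conversion:
SAT-scale = 500 + 100 * (19.5 / 7.9) = 500 + 1950 / 7.9
SAT-scale = 500 + 246.8354
SAT-scale = 746.8354

746.8354


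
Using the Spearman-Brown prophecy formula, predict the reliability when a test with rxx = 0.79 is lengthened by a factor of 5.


r_new = (n * rxx) / (1 + (n-1) * rxx)
r_new = (5 * 0.79) / (1 + 4 * 0.79)
r_new = 3.95 / 4.16
r_new = 0.9495

0.9495


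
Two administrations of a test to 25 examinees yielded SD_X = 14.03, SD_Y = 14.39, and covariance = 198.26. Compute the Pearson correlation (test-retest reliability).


r = cov(X,Y) / (SD_X * SD_Y)
r = 198.26 / (14.03 * 14.39)
r = 198.26 / 201.8917
r = 0.982

0.982


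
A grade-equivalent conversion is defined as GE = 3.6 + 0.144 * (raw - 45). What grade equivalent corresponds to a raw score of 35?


raw - median = 35 - 45 = -10
slope * diff = 0.144 * -10 = -1.44
GE = 3.6 + -1.44
GE = 2.16

2.16


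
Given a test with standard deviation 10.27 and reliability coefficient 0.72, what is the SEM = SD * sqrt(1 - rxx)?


SEM = SD * sqrt(1 - rxx)
SEM = 10.27 * sqrt(1 - 0.72)
SEM = 10.27 * sqrt(0.28) = 10.27 * 0.52915
SEM = 5.4344

5.4344


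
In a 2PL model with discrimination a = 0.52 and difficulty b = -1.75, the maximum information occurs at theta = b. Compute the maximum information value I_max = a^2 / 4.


For 2PL, max info at theta = b = -1.75
I_max = a^2 / 4 = 0.52^2 / 4
= 0.2704 / 4
I_max = 0.0676

0.0676


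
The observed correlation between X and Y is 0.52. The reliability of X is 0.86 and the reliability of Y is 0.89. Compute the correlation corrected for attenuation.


r_corrected = rxy / sqrt(rxx * ryy)
= 0.52 / sqrt(0.86 * 0.89)
= 0.52 / sqrt(0.7654)
= 0.52 / 0.874871
r_corrected = 0.5944

0.5944


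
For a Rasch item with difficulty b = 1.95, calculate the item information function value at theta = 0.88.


P = 1/(1+exp(-(0.88-1.95))) = 0.2554
I = P*(1-P) = 0.2554 * 0.7446
I = 0.1902

0.1902


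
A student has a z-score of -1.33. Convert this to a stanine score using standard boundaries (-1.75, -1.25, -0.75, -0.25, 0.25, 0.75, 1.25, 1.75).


Stanine boundaries: [-1.75, -1.25, -0.75, -0.25, 0.25, 0.75, 1.25, 1.75]
z = -1.33
Check each boundary:
  z >= -1.75 -> could be stanine 2
  z < -1.25
  z < -0.75
  z < -0.25
  z < 0.25
  z < 0.75
  z < 1.25
  z < 1.75
Highest qualifying boundary gives stanine = 2

2


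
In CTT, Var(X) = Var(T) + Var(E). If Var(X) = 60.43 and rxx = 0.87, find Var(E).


var_true = rxx * var_obs = 0.87 * 60.43 = 52.5741
var_error = var_obs - var_true
var_error = 60.43 - 52.5741
var_error = 7.8559

7.8559


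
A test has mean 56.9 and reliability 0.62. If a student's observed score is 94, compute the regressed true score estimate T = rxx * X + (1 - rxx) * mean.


T_est = rxx * X + (1 - rxx) * mean
T_est = 0.62 * 94 + 0.38 * 56.9
T_est = 58.28 + 21.622
T_est = 79.902

79.902


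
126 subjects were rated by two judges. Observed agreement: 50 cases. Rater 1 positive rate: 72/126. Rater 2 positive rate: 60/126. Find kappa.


P_o = 50/126 = 0.396825
P_e = (72*60 + 54*66) / 15876 = 0.496599
kappa = (P_o - P_e) / (1 - P_e)
kappa = (0.396825 - 0.496599) / (1 - 0.496599)
kappa = -0.1982

-0.1982


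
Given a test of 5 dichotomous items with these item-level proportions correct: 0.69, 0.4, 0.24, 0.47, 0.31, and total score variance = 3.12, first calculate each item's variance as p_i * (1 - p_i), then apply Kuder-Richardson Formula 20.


For each item, compute p_i * q_i:
  Item 1: 0.69 * 0.31 = 0.2139
  Item 2: 0.4 * 0.6 = 0.24
  Item 3: 0.24 * 0.76 = 0.1824
  Item 4: 0.47 * 0.53 = 0.2491
  Item 5: 0.31 * 0.69 = 0.2139
Sum(p_i * q_i) = 0.2139 + 0.24 + 0.1824 + 0.2491 + 0.2139 = 1.0993
KR-20 = (k/(k-1)) * (1 - Sum(p_i*q_i) / Var_total)
= (5/4) * (1 - 1.0993/3.12)
= 1.25 * 0.6477
KR-20 = 0.8096

0.8096


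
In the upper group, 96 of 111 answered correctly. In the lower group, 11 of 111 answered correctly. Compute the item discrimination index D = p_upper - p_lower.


p_upper = 96/111 = 0.8649
p_lower = 11/111 = 0.0991
D = 0.8649 - 0.0991 = 0.7658

0.7658


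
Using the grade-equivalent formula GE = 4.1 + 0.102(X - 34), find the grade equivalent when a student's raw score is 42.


raw - median = 42 - 34 = 8
slope * diff = 0.102 * 8 = 0.816
GE = 4.1 + 0.816
GE = 4.916

4.916


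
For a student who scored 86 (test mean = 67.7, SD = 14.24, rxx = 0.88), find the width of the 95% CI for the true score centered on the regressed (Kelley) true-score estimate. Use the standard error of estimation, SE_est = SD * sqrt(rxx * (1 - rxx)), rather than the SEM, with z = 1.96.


True score estimate = 0.88*86 + 0.12*67.7 = 83.804
SE_est = SD * sqrt(rxx * (1 - rxx)) = 14.24 * sqrt(0.88 * 0.12) = 14.24 * sqrt(0.1056) = 4.627452
CI = T_est +/- z * SE_est, so width = 2 * z * SE_est = 2 * 1.96 * 4.627452
Width = 18.1396

18.1396


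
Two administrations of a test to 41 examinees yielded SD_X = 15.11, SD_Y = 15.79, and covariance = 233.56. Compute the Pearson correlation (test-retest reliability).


r = cov(X,Y) / (SD_X * SD_Y)
r = 233.56 / (15.11 * 15.79)
r = 233.56 / 238.5869
r = 0.9789

0.9789


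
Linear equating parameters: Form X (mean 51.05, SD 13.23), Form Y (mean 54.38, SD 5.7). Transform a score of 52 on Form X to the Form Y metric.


slope = SD_Y / SD_X = 5.7 / 13.23 ~ 0.4308
intercept = mean_Y - slope * mean_X = 54.38 - (5.7 / 13.23) * 51.05 ~ 32.3857
Y = slope * X + intercept. To avoid rounding drift from the rounded slope/intercept, evaluate the equivalent form Y = mean_Y + SD_Y * (X - mean_X) / SD_X at full precision:
Y = 54.38 + 5.7 * (52 - 51.05) / 13.23
Y = 54.38 + 5.7 * 0.95 / 13.23
Y = 54.38 + 5.415 / 13.23
Y = 54.38 + 0.4093
Y = 54.7893

54.7893


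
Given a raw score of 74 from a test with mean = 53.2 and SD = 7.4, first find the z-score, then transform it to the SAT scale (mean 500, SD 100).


z = (X - mean) / SD = (74 - 53.2) / 7.4
z = 20.8 / 7.4
z = 2.8108
SAT-scale = SAT = 500 + 100z
Carry z at full precision (z = 20.8 / 7.4) into the conversion:
SAT-scale = 500 + 100 * (20.8 / 7.4) = 500 + 2080 / 7.4
SAT-scale = 500 + 281.0811
SAT-scale = 781.0811

781.0811
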